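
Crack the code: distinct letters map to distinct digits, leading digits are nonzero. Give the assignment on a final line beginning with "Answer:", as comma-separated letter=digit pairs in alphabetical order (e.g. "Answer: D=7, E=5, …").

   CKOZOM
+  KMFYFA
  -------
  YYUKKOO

Step 1. [Y] Y is the leading digit of a 7-digit sum of two 6-digit numbers; the final carry is exactly 1. So Y=1.
Step 2. [col 1: M + A ≡ O (mod 10)] no forcing yet in column 1 (carry-in 0); M=8 is free and consistent — try it. So M=8.
Step 3. [col 1: M + A ≡ O (mod 10)] column 1 (M + A ≡ O (mod 10), carry-in 0) doesn't pin A yet; pick A=7 and continue, so A=7.
Step 4. [col 1: M + A ≡ O (mod 10)] column 1 reads M+A+carry(0)=O with M=8, A=7; with digits 1,7,8 already taken and all letters distinct, the only value for O is 5. So O=5.
Step 5. [col 2: O + F ≡ O (mod 10)] column 2: given O=5, carry-in 1, and digits 1,5,7,8 already taken and all letters distinct, O+F≡O (mod 10) forces F=9. So F=9.
Step 6. [col 3: Z + Y ≡ K (mod 10)] K=4 is one option consistent with column 3 (Z + Y ≡ K (mod 10), carry-in 1) — take it, so K=4.
Step 7. [col 3: Z + Y ≡ K (mod 10)] from column 3 (Y=1, K=4, carry-in 1, digits 1,4,5,7,8,9 already taken and all letters distinct): Z must equal 2, so Z=2.
Step 8. [col 5: K + M ≡ U (mod 10)] column 5 reads K+M+carry(1)=U with K=4, M=8; with digits 1,2,4,5,7,8,9 already taken and all letters distinct, the only value for U is 3, so U=3.
Step 9. [col 6: C + K ≡ Y (mod 10)] in column 6 we have C+K≡Y with carry-in 1; given K=4, Y=1 and digits 1,2,3,4,5,7,8,9 already taken and all letters distinct, that pins C to 6, so C=6.

Answer: A=7, C=6, F=9, K=4, M=8, O=5, U=3, Y=1, Z=2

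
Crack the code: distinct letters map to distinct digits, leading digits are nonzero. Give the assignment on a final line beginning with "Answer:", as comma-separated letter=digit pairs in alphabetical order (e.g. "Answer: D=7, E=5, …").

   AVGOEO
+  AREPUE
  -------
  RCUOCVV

Step 1. [R] R is the leading digit of a 7-digit sum of two 6-digit numbers; the final carry is exactly 1, so R=1.
Step 2. [col 1: O + E ≡ V (mod 10)] no forcing yet in column 1 (carry-in 0); O=3 is free and consistent — try it ⇒ O=3.
Step 3. [col 1: O + E ≡ V (mod 10)] no forcing yet in column 1 (carry-in 0); E=7 is free and consistent — try it. So E=7.
Step 4. [col 1: O + E ≡ V (mod 10)] from column 1 (O=3, E=7, carry-in 0, digits 1,3,7 already taken and all letters distinct): V must equal 0 ⇒ V=0.
Step 5. [col 2: E + U ≡ V (mod 10)] column 2: given E=7, V=0, carry-in 1, and digits 0,1,3,7 already taken and all letters distinct, E+U≡V (mod 10) forces U=2 ⇒ U=2.
Step 6. [col 3: O + P ≡ C (mod 10)] no forcing yet in column 3 (carry-in 1); P=4 is free and consistent — try it, so P=4.
Step 7. [col 3: O + P ≡ C (mod 10)] in column 3 we have O+P≡C with carry-in 1; given O=3, P=4 and digits 0,1,2,3,4,7 already taken and all letters distinct, that pins C to 8 ⇒ C=8.
Step 8. [col 4: G + E ≡ O (mod 10)] in column 4 we have G+E≡O with carry-in 0; given E=7, O=3 and digits 0,1,2,3,4,7,8 already taken and all letters distinct, that pins G to 6. So G=6.
Step 9. [col 6: A + A ≡ C (mod 10)] in column 6 we have A+A≡C with carry-in 0; given C=8 and digits 0,1,2,3,4,6,7,8 already taken and all letters distinct, that pins A to 9, so A=9.

Answer: A=9, C=8, E=7, G=6, O=3, P=4, R=1, U=2, V=0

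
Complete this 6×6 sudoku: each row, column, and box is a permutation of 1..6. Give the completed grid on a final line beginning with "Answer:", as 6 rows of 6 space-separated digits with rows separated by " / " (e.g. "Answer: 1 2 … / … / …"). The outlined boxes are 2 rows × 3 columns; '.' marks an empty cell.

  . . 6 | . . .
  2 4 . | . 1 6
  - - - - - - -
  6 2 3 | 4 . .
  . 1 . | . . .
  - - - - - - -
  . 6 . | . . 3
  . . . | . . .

Step 1. [r3c5∈{5}] r3c5 has the single candidate 5, so r3c5=5.
Step 2. [r2c3∈{5}] only 5 remains possible at r2c3, so r2c3=5.
Step 3. [r6c2∈{3,5}] in col 2, 5 fits only at r6c2 ⇒ r6c2=5.
Step 4. [r4c6∈{2}] only 2 remains possible at r4c6 ⇒ r4c6=2.
Step 5. [r6c1∈{1,3,4}] 3 has one home in row 6: r6c1 ⇒ r6c1=3.
Step 6. [r5c4∈{1,2,5}] 5 has one home in row 5: r5c4 ⇒ r5c4=5.
Step 7. [r6c4∈{1,2,6}] in col 4, 1 fits only at r6c4 ⇒ r6c4=1.
Step 8. [r6c6∈{4}] r6c6 has the single candidate 4 ⇒ r6c6=4.
Step 9. [r2c4∈{3}] r2c4 is down to just 3, so r2c4=3.
Step 10. [r5c3∈{1,2,4}] 1 has one home in col 3: r5c3, so r5c3=1.
Step 11. [r5c5∈{2}] r5c5 is down to just 2 ⇒ r5c5=2.
Step 12. [r4c5∈{3,6}] r4c5 is the only open cell in row 4 admitting 3. So r4c5=3.
Step 13. [r4c3∈{4}] r4c3 has the single candidate 4. So r4c3=4.
Step 14. [r3c6∈{1}] r3c6 is down to just 1 ⇒ r3c6=1.
Step 15. [r5c1∈{4}] r5c1's peers cover all but 4 ⇒ r5c1=4.
Step 16. [r1c5∈{4}] nothing but 4 survives at r1c5. So r1c5=4.
Step 17. [r1c1∈{1}] only 1 remains possible at r1c1, so r1c1=1.
Step 18. [r4c1∈{5}] r4c1 is down to just 5, so r4c1=5.
Step 19. [r1c2∈{3}] r1c2 has the single candidate 3 ⇒ r1c2=3.
Step 20. [r4c4∈{6}] r4c4's peers cover all but 6, so r4c4=6.
Step 21. [r1c4∈{2}] nothing but 2 survives at r1c4. So r1c4=2.
Step 22. [r6c5∈{6}] r6c5 has the single candidate 6, so r6c5=6.
Step 23. [r6c3∈{2}] r6c3's peers cover all but 2, so r6c3=2.
Step 24. [r1c6∈{5}] r1c6 has the single candidate 5, so r1c6=5.

Answer: 1 3 6 2 4 5 / 2 4 5 3 1 6 / 6 2 3 4 5 1 / 5 1 4 6 3 2 / 4 6 1 5 2 3 / 3 5 2 1 6 4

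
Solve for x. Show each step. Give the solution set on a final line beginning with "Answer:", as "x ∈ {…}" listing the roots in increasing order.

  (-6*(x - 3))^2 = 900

Step 1. [(-6*(x - 3))^2 = 900] 900 ≥ 0, LHS is (·)² — take ±√ ⇒ sqrt: -6*(x - 3) = 30 or -30.
Step 2. [-6*(x - 3) = 30 or -30] LHS = -6·(…); ÷-6 both sides ⇒ div: x - 3 = -5 or 5.
Step 3. [x - 3 = -5 or 5] peel the -3: add 3 from each side, so sub: x = -2 or 8.

Answer: x ∈ {-2, 8}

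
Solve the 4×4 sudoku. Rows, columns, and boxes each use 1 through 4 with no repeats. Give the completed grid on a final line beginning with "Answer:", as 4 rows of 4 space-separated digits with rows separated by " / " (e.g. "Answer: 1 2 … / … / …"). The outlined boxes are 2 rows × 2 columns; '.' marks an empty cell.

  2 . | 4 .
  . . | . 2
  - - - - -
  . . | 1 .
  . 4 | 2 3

Step 1. [r1c2∈{1,3}] across row 1, 3 lands solely at r1c2 ⇒ r1c2=3.
Step 2. [r2c2∈{1}] r2c2's peers cover all but 1 ⇒ r2c2=1.
Step 3. [r3c4∈{4}] only 4 remains possible at r3c4 ⇒ r3c4=4.
Step 4. [r4c1∈{1}] only 1 remains possible at r4c1. So r4c1=1.
Step 5. [r2c1∈{4}] r2c1 has the single candidate 4. So r2c1=4.
Step 6. [r3c1∈{3}] r3c1's peers cover all but 3 ⇒ r3c1=3.
Step 7. [r1c4∈{1}] nothing but 1 survives at r1c4. So r1c4=1.
Step 8. [r2c3∈{3}] nothing but 3 survives at r2c3. So r2c3=3.
Step 9. [r3c2∈{2}] r3c2 is down to just 2. So r3c2=2.

Answer: 2 3 4 1 / 4 1 3 2 / 3 2 1 4 / 1 4 2 3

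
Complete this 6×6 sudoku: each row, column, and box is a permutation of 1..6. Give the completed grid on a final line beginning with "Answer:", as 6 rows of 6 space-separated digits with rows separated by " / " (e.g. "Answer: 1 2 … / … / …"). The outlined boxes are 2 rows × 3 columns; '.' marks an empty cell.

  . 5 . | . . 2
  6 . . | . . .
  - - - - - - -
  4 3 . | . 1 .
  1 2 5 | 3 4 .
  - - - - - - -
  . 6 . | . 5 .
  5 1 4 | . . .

Step 1. [r1c4∈{1,4,6}] in row 1, 4 fits only at r1c4 ⇒ r1c4=4.
Step 2. [r1c1∈{3}] r1c1 has the single candidate 3, so r1c1=3.
Step 3. [r3c4∈{2,5,6}] in row 3, 2 fits only at r3c4 ⇒ r3c4=2.
Step 4. [r2c3∈{1,2}] across row 2, 2 lands solely at r2c3 ⇒ r2c3=2.
Step 5. [r5c4∈{1}] nothing but 1 survives at r5c4 ⇒ r5c4=1.
Step 6. [r2c6∈{1,3,5}] row 2 places 1 nowhere but r2c6 ⇒ r2c6=1.
Step 7. [r6c5∈{2,3,6}] row 6 places 2 nowhere but r6c5 ⇒ r6c5=2.
Step 8. [r6c6∈{3,6}] in row 6, 3 fits only at r6c6 ⇒ r6c6=3.
Step 9. [r3c6∈{5,6}] in row 3, 5 fits only at r3c6, so r3c6=5.
Step 10. [r6c4∈{6}] only 6 remains possible at r6c4. So r6c4=6.
Step 11. [r2c2∈{4}] nothing but 4 survives at r2c2, so r2c2=4.
Step 12. [r2c5∈{3}] r2c5 is down to just 3 ⇒ r2c5=3.
Step 13. [r1c5∈{6}] only 6 remains possible at r1c5. So r1c5=6.
Step 14. [r3c3∈{6}] nothing but 6 survives at r3c3, so r3c3=6.
Step 15. [r4c6∈{6}] r4c6's peers cover all but 6. So r4c6=6.
Step 16. [r2c4∈{5}] r2c4's peers cover all but 5 ⇒ r2c4=5.
Step 17. [r5c6∈{4}] nothing but 4 survives at r5c6. So r5c6=4.
Step 18. [r5c3∈{3}] only 3 remains possible at r5c3 ⇒ r5c3=3.
Step 19. [r5c1∈{2}] r5c1's peers cover all but 2, so r5c1=2.
Step 20. [r1c3∈{1}] r1c3 has the single candidate 1. So r1c3=1.

Answer: 3 5 1 4 6 2 / 6 4 2 5 3 1 / 4 3 6 2 1 5 / 1 2 5 3 4 6 / 2 6 3 1 5 4 / 5 1 4 6 2 3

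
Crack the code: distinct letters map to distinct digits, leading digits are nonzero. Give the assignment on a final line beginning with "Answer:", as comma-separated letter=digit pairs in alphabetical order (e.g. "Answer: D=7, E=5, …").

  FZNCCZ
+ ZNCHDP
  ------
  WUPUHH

Step 1. [col 1: Z + P ≡ H (mod 10)] several values work for H in column 1 (Z + P ≡ H (mod 10), carry-in 0); try H=0. So H=0.
Step 2. [col 1: Z + P ≡ H (mod 10)] several values work for Z in column 1 (Z + P ≡ H (mod 10), carry-in 0); try Z=7 ⇒ Z=7.
Step 3. [col 1: Z + P ≡ H (mod 10)] from column 1 (Z=7, H=0, carry-in 0, digits 0,7 already taken and all letters distinct): P must equal 3 ⇒ P=3.
Step 4. [col 2: C + D ≡ H (mod 10)] C=5 is one option consistent with column 2 (C + D ≡ H (mod 10), carry-in 1) — take it. So C=5.
Step 5. [col 2: C + D ≡ H (mod 10)] from column 2 (C=5, H=0, carry-in 1, digits 0,3,5,7 already taken and all letters distinct): D must equal 4, so D=4.
Step 6. [col 3: C + H ≡ U (mod 10)] column 3: given C=5, H=0, carry-in 1, and digits 0,3,4,5,7 already taken and all letters distinct, C+H≡U (mod 10) forces U=6. So U=6.
Step 7. [col 4: N + C ≡ P (mod 10)] column 4 reads N+C+carry(0)=P with C=5, P=3; with digits 0,3,4,5,6,7 already taken and all letters distinct, the only value for N is 8 ⇒ N=8.
Step 8. [col 6: F + Z ≡ W (mod 10)] from column 6 (Z=7, carry-in 1, digits 0,3,4,5,6,7,8 already taken and all letters distinct): W must equal 9, so W=9.
Step 9. [col 6: F + Z ≡ W (mod 10)] in column 6 we have F+Z≡W with carry-in 1; given Z=7, W=9 and digits 0,3,4,5,6,7,8,9 already taken and all letters distinct, that pins F to 1 ⇒ F=1.

Answer: C=5, D=4, F=1, H=0, N=8, P=3, U=6, W=9, Z=7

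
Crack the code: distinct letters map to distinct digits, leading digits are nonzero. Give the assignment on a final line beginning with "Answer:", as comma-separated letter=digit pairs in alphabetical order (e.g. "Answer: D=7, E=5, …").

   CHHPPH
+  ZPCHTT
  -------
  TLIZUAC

Step 1. [col 1: H + T ≡ C (mod 10)] H=7 is one option consistent with column 1 (H + T ≡ C (mod 10), carry-in 0) — take it. So H=7.
Step 2. [col 1: H + T ≡ C (mod 10)] column 1 (H + T ≡ C (mod 10), carry-in 0) doesn't pin C yet; pick C=8 and continue. So C=8.
Step 3. [col 1: H + T ≡ C (mod 10)] column 1 reads H+T+carry(0)=C with H=7, C=8; with digits 7,8 already taken and all letters distinct, the only value for T is 1 ⇒ T=1.
Step 4. [col 2: P + T ≡ A (mod 10)] column 2 (P + T ≡ A (mod 10), carry-in 0) doesn't pin A yet; pick A=3 and continue ⇒ A=3.
Step 5. [col 2: P + T ≡ A (mod 10)] column 2 reads P+T+carry(0)=A with T=1, A=3; with digits 1,3,7,8 already taken and all letters distinct, the only value for P is 2 ⇒ P=2.
Step 6. [col 3: P + H ≡ U (mod 10)] column 3: given P=2, H=7, carry-in 0, and digits 1,2,3,7,8 already taken and all letters distinct, P+H≡U (mod 10) forces U=9 ⇒ U=9.
Step 7. [col 4: H + C ≡ Z (mod 10)] column 4 reads H+C+carry(0)=Z with H=7, C=8; with digits 1,2,3,7,8,9 already taken and all letters distinct, the only value for Z is 5. So Z=5.
Step 8. [col 5: H + P ≡ I (mod 10)] column 5 reads H+P+carry(1)=I with H=7, P=2; with digits 1,2,3,5,7,8,9 already taken and all letters distinct, the only value for I is 0, so I=0.
Step 9. [col 6: C + Z ≡ L (mod 10)] from column 6 (C=8, Z=5, carry-in 1, digits 0,1,2,3,5,7,8,9 already taken and all letters distinct): L must equal 4, so L=4.

Answer: A=3, C=8, H=7, I=0, L=4, P=2, T=1, U=9, Z=5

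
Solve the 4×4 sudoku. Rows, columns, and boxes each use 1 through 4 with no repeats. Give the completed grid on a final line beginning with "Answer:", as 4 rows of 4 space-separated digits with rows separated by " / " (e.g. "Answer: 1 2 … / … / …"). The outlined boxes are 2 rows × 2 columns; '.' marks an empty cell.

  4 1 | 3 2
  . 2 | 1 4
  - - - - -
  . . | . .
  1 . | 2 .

Step 1. [r4c2∈{3,4}] r4c2 is the only open cell in row 4 admitting 4, so r4c2=4.
Step 2. [r3c2∈{3}] only 3 remains possible at r3c2. So r3c2=3.
Step 3. [r3c4∈{1}] nothing but 1 survives at r3c4 ⇒ r3c4=1.
Step 4. [r2c1∈{3}] r2c1 has the single candidate 3 ⇒ r2c1=3.
Step 5. [r3c1∈{2}] r3c1's peers cover all but 2. So r3c1=2.
Step 6. [r3c3∈{4}] r3c3 is down to just 4 ⇒ r3c3=4.
Step 7. [r4c4∈{3}] nothing but 3 survives at r4c4 ⇒ r4c4=3.

Answer: 4 1 3 2 / 3 2 1 4 / 2 3 4 1 / 1 4 2 3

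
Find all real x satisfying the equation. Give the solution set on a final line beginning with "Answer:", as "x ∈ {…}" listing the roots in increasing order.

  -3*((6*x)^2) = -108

Step 1. [-3*((6*x)^2) = -108] -3·(inner) — divide through by -3 ⇒ div: (6*x)^2 = 36.
Step 2. [(6*x)^2 = 36] √ both sides: 36 ≥ 0 gives two branches ⇒ sqrt: 6*x = 6 or -6.
Step 3. [6*x = 6 or -6] LHS = 6·(…); ÷6 both sides ⇒ div: x = 1 or -1.

Answer: x ∈ {-1, 1}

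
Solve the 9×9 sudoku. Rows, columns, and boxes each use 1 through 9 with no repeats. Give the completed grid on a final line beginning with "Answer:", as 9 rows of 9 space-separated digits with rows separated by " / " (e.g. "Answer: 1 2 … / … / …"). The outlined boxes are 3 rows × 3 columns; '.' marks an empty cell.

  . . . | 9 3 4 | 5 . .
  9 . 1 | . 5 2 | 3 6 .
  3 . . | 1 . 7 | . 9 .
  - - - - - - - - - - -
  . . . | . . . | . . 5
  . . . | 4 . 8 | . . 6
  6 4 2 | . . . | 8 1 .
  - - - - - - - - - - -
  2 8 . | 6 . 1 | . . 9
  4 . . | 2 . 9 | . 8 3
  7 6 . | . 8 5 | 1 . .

Step 1. [r6c9∈{7}] r6c9's peers cover all but 7. So r6c9=7.
Step 2. [r3c3∈{4,5,6,8}] r3c3 is the only open cell in col 3 admitting 4 ⇒ r3c3=4.
Step 3. [r3c7∈{2}] r3c7's peers cover all but 2, so r3c7=2.
Step 4. [r4c4∈{3,7}] 7 has one home in col 4: r4c4. So r4c4=7.
Step 5. [r7c3∈{3,5}] in row 7, 3 fits only at r7c3. So r7c3=3.
Step 6. [r5c7∈{9}] r5c7 has the single candidate 9. So r5c7=9.
Step 7. [r4c2∈{1,3,9}] across col 2, 9 lands solely at r4c2, so r4c2=9.
Step 8. [r5c2∈{1,3,5,7}] r5c2 is the only open cell in col 2 admitting 3 ⇒ r5c2=3.
Step 9. [r5c8∈{2}] r5c8's peers cover all but 2 ⇒ r5c8=2.
Step 10. [r9c8∈{4}] r9c8 has the single candidate 4 ⇒ r9c8=4.
Step 11. [r7c7∈{7}] nothing but 7 survives at r7c7 ⇒ r7c7=7.
Step 12. [r1c1∈{8}] r1c1 is down to just 8 ⇒ r1c1=8.
Step 13. [r6c6∈{3}] r6c6 has the single candidate 3 ⇒ r6c6=3.
Step 14. [r4c5∈{1,2,6}] row 4 places 2 nowhere but r4c5 ⇒ r4c5=2.
Step 15. [r2c2∈{7}] r2c2 is down to just 7, so r2c2=7.
Step 16. [r8c3∈{5}] only 5 remains possible at r8c3 ⇒ r8c3=5.
Step 17. [r4c1∈{1}] nothing but 1 survives at r4c1, so r4c1=1.
Step 18. [r3c9∈{8}] r3c9 is down to just 8 ⇒ r3c9=8.
Step 19. [r4c8∈{3}] r4c8 has the single candidate 3. So r4c8=3.
Step 20. [r8c7∈{6}] r8c7's peers cover all but 6. So r8c7=6.
Step 21. [r1c8∈{7}] nothing but 7 survives at r1c8, so r1c8=7.
Step 22. [r2c4∈{8}] nothing but 8 survives at r2c4 ⇒ r2c4=8.
Step 23. [r8c5∈{7}] r8c5 has the single candidate 7, so r8c5=7.
Step 24. [r4c3∈{8}] r4c3's peers cover all but 8 ⇒ r4c3=8.
Step 25. [r8c2∈{1}] r8c2 has the single candidate 1 ⇒ r8c2=1.
Step 26. [r4c6∈{6}] r4c6's peers cover all but 6, so r4c6=6.
Step 27. [r1c3∈{6}] only 6 remains possible at r1c3, so r1c3=6.
Step 28. [r4c7∈{4}] nothing but 4 survives at r4c7 ⇒ r4c7=4.
Step 29. [r9c4∈{3}] r9c4's peers cover all but 3, so r9c4=3.
Step 30. [r5c1∈{5}] r5c1 has the single candidate 5, so r5c1=5.
Step 31. [r6c5∈{9}] r6c5 has the single candidate 9 ⇒ r6c5=9.
Step 32. [r3c5∈{6}] r3c5 has the single candidate 6 ⇒ r3c5=6.
Step 33. [r1c9∈{1}] r1c9's peers cover all but 1, so r1c9=1.
Step 34. [r1c2∈{2}] nothing but 2 survives at r1c2. So r1c2=2.
Step 35. [r7c5∈{4}] r7c5 is down to just 4, so r7c5=4.
Step 36. [r6c4∈{5}] r6c4 has the single candidate 5 ⇒ r6c4=5.
Step 37. [r7c8∈{5}] r7c8 is down to just 5. So r7c8=5.
Step 38. [r5c5∈{1}] r5c5 has the single candidate 1. So r5c5=1.
Step 39. [r3c2∈{5}] r3c2 has the single candidate 5. So r3c2=5.
Step 40. [r2c9∈{4}] r2c9 has the single candidate 4 ⇒ r2c9=4.
Step 41. [r9c3∈{9}] r9c3's peers cover all but 9 ⇒ r9c3=9.
Step 42. [r5c3∈{7}] r5c3's peers cover all but 7 ⇒ r5c3=7.
Step 43. [r9c9∈{2}] nothing but 2 survives at r9c9 ⇒ r9c9=2.

Answer: 8 2 6 9 3 4 5 7 1 / 9 7 1 8 5 2 3 6 4 / 3 5 4 1 6 7 2 9 8 / 1 9 8 7 2 6 4 3 5 / 5 3 7 4 1 8 9 2 6 / 6 4 2 5 9 3 8 1 7 / 2 8 3 6 4 1 7 5 9 / 4 1 5 2 7 9 6 8 3 / 7 6 9 3 8 5 1 4 2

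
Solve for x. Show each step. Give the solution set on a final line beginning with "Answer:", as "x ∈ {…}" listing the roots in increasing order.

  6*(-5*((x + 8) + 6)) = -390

Step 1. [6*(-5*((x + 8) + 6)) = -390] divide by the outer 6, so div: -5*((x + 8) + 6) = -65.
Step 2. [-5*((x + 8) + 6) = -65] -5·(inner) — divide through by -5, so div: (x + 8) + 6 = 13.
Step 3. [(x + 8) + 6 = 13] +6 is outermost — subtract 6 both sides, so sub: x + 8 = 7.
Step 4. [x + 8 = 7] subtract 8: x sits inside (… + 8), so sub: x = -1.

Answer: x ∈ {-1}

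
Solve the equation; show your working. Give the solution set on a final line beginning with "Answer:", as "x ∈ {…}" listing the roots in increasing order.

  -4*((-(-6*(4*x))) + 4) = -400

Step 1. [-4*((-(-6*(4*x))) + 4) = -400] -4 out front; divide by -4 ⇒ div: (-(-6*(4*x))) + 4 = 100.
Step 2. [(-(-6*(4*x))) + 4 = 100] +4 is outermost — subtract 4 both sides. So sub: -(-6*(4*x)) = 96.
Step 3. [-(-6*(4*x)) = 96] leading − — multiply by −1. So neg: -6*(4*x) = -96.
Step 4. [-6*(4*x) = -96] LHS = -6·(…); ÷-6 both sides, so div: 4*x = 16.
Step 5. [4*x = 16] LHS = 4·(…); ÷4 both sides. So div: x = 4.

Answer: x ∈ {4}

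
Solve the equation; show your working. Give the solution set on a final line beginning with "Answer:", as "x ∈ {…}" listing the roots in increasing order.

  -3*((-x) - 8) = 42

Step 1. [-3*((-x) - 8) = 42] -3 out front; divide by -3, so div: (-x) - 8 = -14.
Step 2. [(-x) - 8 = -14] peel the -8: add 8 from each side. So sub: -x = -6.
Step 3. [-x = -6] LHS negated; negate both sides, so neg: x = 6.

Answer: x ∈ {6}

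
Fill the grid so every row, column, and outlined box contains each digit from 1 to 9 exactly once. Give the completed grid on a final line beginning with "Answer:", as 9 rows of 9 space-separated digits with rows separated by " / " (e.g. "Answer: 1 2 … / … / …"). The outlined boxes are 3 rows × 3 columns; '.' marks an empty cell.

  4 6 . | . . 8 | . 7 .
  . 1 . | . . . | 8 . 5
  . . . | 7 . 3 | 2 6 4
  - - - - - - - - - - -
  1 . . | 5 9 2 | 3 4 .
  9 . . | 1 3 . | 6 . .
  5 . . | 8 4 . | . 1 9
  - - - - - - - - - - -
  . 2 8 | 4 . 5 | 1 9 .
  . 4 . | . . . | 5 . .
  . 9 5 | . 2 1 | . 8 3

Step 1. [r1c3∈{2,3,9}] 3 has one home in row 1: r1c3 ⇒ r1c3=3.
Step 2. [r9c4∈{6}] r9c4 is down to just 6, so r9c4=6.
Step 3. [r6c7∈{7}] r6c7 has the single candidate 7 ⇒ r6c7=7.
Step 4. [r9c1∈{7}] r9c1 is down to just 7. So r9c1=7.
Step 5. [r2c3∈{2,7,9}] row 2 places 7 nowhere but r2c3. So r2c3=7.
Step 6. [r7c5∈{7}] only 7 remains possible at r7c5, so r7c5=7.
Step 7. [r8c6∈{9}] only 9 remains possible at r8c6 ⇒ r8c6=9.
Step 8. [r3c2∈{5,8}] r3c2 is the only open cell in col 2 admitting 5. So r3c2=5.
Step 9. [r8c8∈{2}] r8c8 is down to just 2, so r8c8=2.
Step 10. [r6c6∈{6}] only 6 remains possible at r6c6, so r6c6=6.
Step 11. [r5c9∈{2,8}] r5c9 is the only open cell in col 9 admitting 2. So r5c9=2.
Step 12. [r4c2∈{7,8}] 7 has one home in row 4: r4c2. So r4c2=7.
Step 13. [r1c4∈{2,9}] in row 1, 2 fits only at r1c4. So r1c4=2.
Step 14. [r7c1∈{3,6}] row 7 places 3 nowhere but r7c1 ⇒ r7c1=3.
Step 15. [r8c1∈{6}] r8c1 is down to just 6. So r8c1=6.
Step 16. [r1c5∈{1,5}] across row 1, 5 lands solely at r1c5 ⇒ r1c5=5.
Step 17. [r2c6∈{4}] nothing but 4 survives at r2c6 ⇒ r2c6=4.
Step 18. [r2c1∈{2}] r2c1 is down to just 2. So r2c1=2.
Step 19. [r5c8∈{5}] only 5 remains possible at r5c8 ⇒ r5c8=5.
Step 20. [r4c9∈{8}] only 8 remains possible at r4c9, so r4c9=8.
Step 21. [r5c2∈{8}] r5c2 has the single candidate 8. So r5c2=8.
Step 22. [r2c8∈{3}] r2c8 has the single candidate 3, so r2c8=3.
Step 23. [r8c3∈{1}] nothing but 1 survives at r8c3, so r8c3=1.
Step 24. [r3c3∈{9}] only 9 remains possible at r3c3 ⇒ r3c3=9.
Step 25. [r1c7∈{9}] r1c7 has the single candidate 9 ⇒ r1c7=9.
Step 26. [r1c9∈{1}] nothing but 1 survives at r1c9. So r1c9=1.
Step 27. [r5c3∈{4}] r5c3 is down to just 4 ⇒ r5c3=4.
Step 28. [r8c4∈{3}] r8c4 has the single candidate 3. So r8c4=3.
Step 29. [r3c1∈{8}] only 8 remains possible at r3c1, so r3c1=8.
Step 30. [r7c9∈{6}] r7c9 is down to just 6. So r7c9=6.
Step 31. [r2c4∈{9}] r2c4 is down to just 9 ⇒ r2c4=9.
Step 32. [r9c7∈{4}] r9c7 is down to just 4. So r9c7=4.
Step 33. [r6c2∈{3}] r6c2's peers cover all but 3 ⇒ r6c2=3.
Step 34. [r3c5∈{1}] r3c5's peers cover all but 1, so r3c5=1.
Step 35. [r8c9∈{7}] nothing but 7 survives at r8c9. So r8c9=7.
Step 36. [r5c6∈{7}] r5c6 has the single candidate 7. So r5c6=7.
Step 37. [r2c5∈{6}] nothing but 6 survives at r2c5, so r2c5=6.
Step 38. [r8c5∈{8}] r8c5's peers cover all but 8, so r8c5=8.
Step 39. [r4c3∈{6}] r4c3's peers cover all but 6 ⇒ r4c3=6.
Step 40. [r6c3∈{2}] only 2 remains possible at r6c3. So r6c3=2.

Answer: 4 6 3 2 5 8 9 7 1 / 2 1 7 9 6 4 8 3 5 / 8 5 9 7 1 3 2 6 4 / 1 7 6 5 9 2 3 4 8 / 9 8 4 1 3 7 6 5 2 / 5 3 2 8 4 6 7 1 9 / 3 2 8 4 7 5 1 9 6 / 6 4 1 3 8 9 5 2 7 / 7 9 5 6 2 1 4 8 3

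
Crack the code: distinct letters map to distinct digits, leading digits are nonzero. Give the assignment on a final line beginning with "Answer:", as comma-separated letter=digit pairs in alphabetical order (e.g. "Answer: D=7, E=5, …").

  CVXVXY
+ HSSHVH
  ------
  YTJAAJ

Step 1. [col 1: Y + H ≡ J (mod 10)] J=0 is one option consistent with column 1 (Y + H ≡ J (mod 10), carry-in 0) — take it ⇒ J=0.
Step 2. [col 1: Y + H ≡ J (mod 10)] no forcing yet in column 1 (carry-in 0); H=4 is free and consistent — try it ⇒ H=4.
Step 3. [col 1: Y + H ≡ J (mod 10)] column 1 reads Y+H+carry(0)=J with H=4, J=0; with digits 0,4 already taken and all letters distinct, the only value for Y is 6. So Y=6.
Step 4. [col 2: X + V ≡ A (mod 10)] X=3 is one option consistent with column 2 (X + V ≡ A (mod 10), carry-in 1) — take it. So X=3.
Step 5. [col 2: X + V ≡ A (mod 10)] A=5 is one option consistent with column 2 (X + V ≡ A (mod 10), carry-in 1) — take it. So A=5.
Step 6. [col 2: X + V ≡ A (mod 10)] column 2 reads X+V+carry(1)=A with X=3, A=5; with digits 0,3,4,5,6 already taken and all letters distinct, the only value for V is 1. So V=1.
Step 7. [col 4: X + S ≡ J (mod 10)] column 4: given X=3, J=0, carry-in 0, and digits 0,1,3,4,5,6 already taken and all letters distinct, X+S≡J (mod 10) forces S=7 ⇒ S=7.
Step 8. [col 5: V + S ≡ T (mod 10)] from column 5 (V=1, S=7, carry-in 1, digits 0,1,3,4,5,6,7 already taken and all letters distinct): T must equal 9. So T=9.
Step 9. [col 6: C + H ≡ Y (mod 10)] column 6 reads C+H+carry(0)=Y with H=4, Y=6; with digits 0,1,3,4,5,6,7,9 already taken and all letters distinct, the only value for C is 2. So C=2.

Answer: A=5, C=2, H=4, J=0, S=7, T=9, V=1, X=3, Y=6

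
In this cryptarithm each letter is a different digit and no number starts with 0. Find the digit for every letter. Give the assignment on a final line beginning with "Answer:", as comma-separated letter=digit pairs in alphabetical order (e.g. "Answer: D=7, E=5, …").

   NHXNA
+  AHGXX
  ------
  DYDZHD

Step 1. [col 1: A + X ≡ D (mod 10)] column 1 (A + X ≡ D (mod 10), carry-in 0) doesn't pin A yet; pick A=7 and continue. So A=7.
Step 2. [col 1: A + X ≡ D (mod 10)] no forcing yet in column 1 (carry-in 0); X=4 is free and consistent — try it. So X=4.
Step 3. [col 1: A + X ≡ D (mod 10)] column 1: given A=7, X=4, carry-in 0, and digits 4,7 already taken and all letters distinct, A+X≡D (mod 10) forces D=1 ⇒ D=1.
Step 4. [col 2: N + X ≡ H (mod 10)] several values work for N in column 2 (N + X ≡ H (mod 10), carry-in 1); try N=5, so N=5.
Step 5. [col 2: N + X ≡ H (mod 10)] column 2: given N=5, X=4, carry-in 1, and digits 1,4,5,7 already taken and all letters distinct, N+X≡H (mod 10) forces H=0 ⇒ H=0.
Step 6. [col 3: X + G ≡ Z (mod 10)] G=8 is one option consistent with column 3 (X + G ≡ Z (mod 10), carry-in 1) — take it. So G=8.
Step 7. [col 3: X + G ≡ Z (mod 10)] from column 3 (X=4, G=8, carry-in 1, digits 0,1,4,5,7,8 already taken and all letters distinct): Z must equal 3. So Z=3.
Step 8. [col 5: N + A ≡ Y (mod 10)] from column 5 (N=5, A=7, carry-in 0, digits 0,1,3,4,5,7,8 already taken and all letters distinct): Y must equal 2, so Y=2.

Answer: A=7, D=1, G=8, H=0, N=5, X=4, Y=2, Z=3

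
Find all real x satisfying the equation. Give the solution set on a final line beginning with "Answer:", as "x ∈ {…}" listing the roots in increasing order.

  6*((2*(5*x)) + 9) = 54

Step 1. [6*((2*(5*x)) + 9) = 54] 6·(inner) — divide through by 6 ⇒ div: (2*(5*x)) + 9 = 9.
Step 2. [(2*(5*x)) + 9 = 9] peel the +9: subtract 9 from each side ⇒ sub: 2*(5*x) = 0.
Step 3. [2*(5*x) = 0] 2·(inner) — divide through by 2. So div: 5*x = 0.
Step 4. [5*x = 0] 5·(inner) — divide through by 5. So div: x = 0.

Answer: x ∈ {0}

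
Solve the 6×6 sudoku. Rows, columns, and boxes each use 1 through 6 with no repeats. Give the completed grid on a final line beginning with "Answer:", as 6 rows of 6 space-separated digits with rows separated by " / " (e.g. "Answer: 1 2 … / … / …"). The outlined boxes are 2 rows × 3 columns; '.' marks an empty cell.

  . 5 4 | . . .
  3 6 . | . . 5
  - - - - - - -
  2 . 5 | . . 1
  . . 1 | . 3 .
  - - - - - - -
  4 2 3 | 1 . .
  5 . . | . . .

Step 1. [r5c6∈{6}] nothing but 6 survives at r5c6, so r5c6=6.
Step 2. [r4c4∈{2,4,5,6}] across row 4, 5 lands solely at r4c4 ⇒ r4c4=5.
Step 3. [r4c6∈{2,4}] in row 4, 2 fits only at r4c6, so r4c6=2.
Step 4. [r6c6∈{3,4}] col 6 places 4 nowhere but r6c6. So r6c6=4.
Step 5. [r6c5∈{2}] r6c5's peers cover all but 2 ⇒ r6c5=2.
Step 6. [r1c4∈{2,3,6}] row 1 places 2 nowhere but r1c4 ⇒ r1c4=2.
Step 7. [r3c4∈{4,6}] in col 4, 6 fits only at r3c4, so r3c4=6.
Step 8. [r2c5∈{1,4}] row 2 places 1 nowhere but r2c5. So r2c5=1.
Step 9. [r3c5∈{4}] nothing but 4 survives at r3c5 ⇒ r3c5=4.
Step 10. [r1c1∈{1}] nothing but 1 survives at r1c1 ⇒ r1c1=1.
Step 11. [r2c3∈{2}] only 2 remains possible at r2c3, so r2c3=2.
Step 12. [r3c2∈{3}] only 3 remains possible at r3c2. So r3c2=3.
Step 13. [r2c4∈{4}] r2c4 has the single candidate 4 ⇒ r2c4=4.
Step 14. [r1c5∈{6}] nothing but 6 survives at r1c5. So r1c5=6.
Step 15. [r6c4∈{3}] r6c4 has the single candidate 3 ⇒ r6c4=3.
Step 16. [r4c2∈{4}] only 4 remains possible at r4c2, so r4c2=4.
Step 17. [r4c1∈{6}] only 6 remains possible at r4c1, so r4c1=6.
Step 18. [r6c2∈{1}] r6c2 is down to just 1 ⇒ r6c2=1.
Step 19. [r6c3∈{6}] r6c3's peers cover all but 6 ⇒ r6c3=6.
Step 20. [r5c5∈{5}] nothing but 5 survives at r5c5. So r5c5=5.
Step 21. [r1c6∈{3}] r1c6 has the single candidate 3. So r1c6=3.

Answer: 1 5 4 2 6 3 / 3 6 2 4 1 5 / 2 3 5 6 4 1 / 6 4 1 5 3 2 / 4 2 3 1 5 6 / 5 1 6 3 2 4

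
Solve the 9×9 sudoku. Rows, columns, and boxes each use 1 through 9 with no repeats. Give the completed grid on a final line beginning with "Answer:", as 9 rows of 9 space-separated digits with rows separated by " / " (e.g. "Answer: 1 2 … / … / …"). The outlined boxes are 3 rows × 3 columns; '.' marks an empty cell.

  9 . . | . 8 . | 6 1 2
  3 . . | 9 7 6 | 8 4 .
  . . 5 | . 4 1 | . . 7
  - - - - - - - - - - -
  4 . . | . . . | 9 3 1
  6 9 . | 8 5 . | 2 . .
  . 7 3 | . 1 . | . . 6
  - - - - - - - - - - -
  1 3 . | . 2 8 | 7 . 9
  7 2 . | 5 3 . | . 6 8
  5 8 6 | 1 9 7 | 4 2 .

Step 1. [r8c6∈{4}] r8c6's peers cover all but 4, so r8c6=4.
Step 2. [r4c6∈{2}] nothing but 2 survives at r4c6, so r4c6=2.
Step 3. [r1c4∈{3}] r1c4 is down to just 3. So r1c4=3.
Step 4. [r6c8∈{5,8}] in col 8, 8 fits only at r6c8. So r6c8=8.
Step 5. [r2c3∈{1,2}] r2c3 is the only open cell in row 2 admitting 2. So r2c3=2.
Step 6. [r7c3∈{4}] only 4 remains possible at r7c3 ⇒ r7c3=4.
Step 7. [r7c4∈{6}] nothing but 6 survives at r7c4. So r7c4=6.
Step 8. [r8c7∈{1}] only 1 remains possible at r8c7, so r8c7=1.
Step 9. [r4c2∈{5}] r4c2 has the single candidate 5, so r4c2=5.
Step 10. [r1c3∈{7}] r1c3 has the single candidate 7. So r1c3=7.
Step 11. [r3c1∈{8}] r3c1's peers cover all but 8, so r3c1=8.
Step 12. [r6c7∈{5}] nothing but 5 survives at r6c7. So r6c7=5.
Step 13. [r8c3∈{9}] r8c3 is down to just 9. So r8c3=9.
Step 14. [r2c2∈{1}] only 1 remains possible at r2c2. So r2c2=1.
Step 15. [r6c1∈{2}] r6c1 is down to just 2 ⇒ r6c1=2.
Step 16. [r9c9∈{3}] only 3 remains possible at r9c9. So r9c9=3.
Step 17. [r3c4∈{2}] r3c4's peers cover all but 2. So r3c4=2.
Step 18. [r5c6∈{3}] only 3 remains possible at r5c6 ⇒ r5c6=3.
Step 19. [r4c5∈{6}] only 6 remains possible at r4c5, so r4c5=6.
Step 20. [r5c3∈{1}] r5c3 is down to just 1, so r5c3=1.
Step 21. [r6c4∈{4}] only 4 remains possible at r6c4. So r6c4=4.
Step 22. [r1c6∈{5}] r1c6 has the single candidate 5. So r1c6=5.
Step 23. [r1c2∈{4}] nothing but 4 survives at r1c2 ⇒ r1c2=4.
Step 24. [r3c8∈{9}] only 9 remains possible at r3c8 ⇒ r3c8=9.
Step 25. [r5c8∈{7}] r5c8 is down to just 7. So r5c8=7.
Step 26. [r6c6∈{9}] r6c6 is down to just 9, so r6c6=9.
Step 27. [r2c9∈{5}] only 5 remains possible at r2c9. So r2c9=5.
Step 28. [r3c7∈{3}] nothing but 3 survives at r3c7, so r3c7=3.
Step 29. [r4c3∈{8}] r4c3 has the single candidate 8, so r4c3=8.
Step 30. [r3c2∈{6}] nothing but 6 survives at r3c2 ⇒ r3c2=6.
Step 31. [r4c4∈{7}] r4c4's peers cover all but 7 ⇒ r4c4=7.
Step 32. [r7c8∈{5}] nothing but 5 survives at r7c8. So r7c8=5.
Step 33. [r5c9∈{4}] r5c9's peers cover all but 4 ⇒ r5c9=4.

Answer: 9 4 7 3 8 5 6 1 2 / 3 1 2 9 7 6 8 4 5 / 8 6 5 2 4 1 3 9 7 / 4 5 8 7 6 2 9 3 1 / 6 9 1 8 5 3 2 7 4 / 2 7 3 4 1 9 5 8 6 / 1 3 4 6 2 8 7 5 9 / 7 2 9 5 3 4 1 6 8 / 5 8 6 1 9 7 4 2 3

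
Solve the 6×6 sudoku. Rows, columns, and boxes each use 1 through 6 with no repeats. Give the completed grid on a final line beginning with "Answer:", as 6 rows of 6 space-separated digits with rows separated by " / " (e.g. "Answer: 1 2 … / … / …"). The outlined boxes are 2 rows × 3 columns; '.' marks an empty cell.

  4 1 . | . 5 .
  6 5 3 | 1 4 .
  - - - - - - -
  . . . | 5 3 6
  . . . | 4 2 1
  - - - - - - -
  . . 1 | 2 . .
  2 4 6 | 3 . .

Step 1. [r5c1∈{3,5}] across box 5, 5 lands solely at r5c1 ⇒ r5c1=5.
Step 2. [r1c3∈{2}] r1c3 is down to just 2 ⇒ r1c3=2.
Step 3. [r5c2∈{3}] only 3 remains possible at r5c2 ⇒ r5c2=3.
Step 4. [r1c4∈{6}] r1c4's peers cover all but 6 ⇒ r1c4=6.
Step 5. [r3c3∈{4}] r3c3 is down to just 4. So r3c3=4.
Step 6. [r3c1∈{1}] r3c1 is down to just 1 ⇒ r3c1=1.
Step 7. [r5c6∈{4}] r5c6 is down to just 4 ⇒ r5c6=4.
Step 8. [r4c3∈{5}] only 5 remains possible at r4c3, so r4c3=5.
Step 9. [r4c2∈{6}] r4c2 is down to just 6. So r4c2=6.
Step 10. [r5c5∈{6}] r5c5's peers cover all but 6 ⇒ r5c5=6.
Step 11. [r6c5∈{1}] r6c5 has the single candidate 1, so r6c5=1.
Step 12. [r6c6∈{5}] r6c6 is down to just 5, so r6c6=5.
Step 13. [r1c6∈{3}] only 3 remains possible at r1c6. So r1c6=3.
Step 14. [r3c2∈{2}] nothing but 2 survives at r3c2 ⇒ r3c2=2.
Step 15. [r4c1∈{3}] r4c1 is down to just 3, so r4c1=3.
Step 16. [r2c6∈{2}] nothing but 2 survives at r2c6. So r2c6=2.

Answer: 4 1 2 6 5 3 / 6 5 3 1 4 2 / 1 2 4 5 3 6 / 3 6 5 4 2 1 / 5 3 1 2 6 4 / 2 4 6 3 1 5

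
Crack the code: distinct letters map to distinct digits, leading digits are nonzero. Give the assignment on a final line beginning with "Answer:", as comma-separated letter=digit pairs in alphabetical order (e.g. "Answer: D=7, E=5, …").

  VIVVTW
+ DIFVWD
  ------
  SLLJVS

Step 1. [col 1: W + D ≡ S (mod 10)] column 1 (W + D ≡ S (mod 10), carry-in 0) doesn't pin S yet; pick S=6 and continue, so S=6.
Step 2. [col 1: W + D ≡ S (mod 10)] W=4 is one option consistent with column 1 (W + D ≡ S (mod 10), carry-in 0) — take it, so W=4.
Step 3. [col 1: W + D ≡ S (mod 10)] column 1: given W=4, S=6, carry-in 0, and digits 4,6 already taken and all letters distinct, W+D≡S (mod 10) forces D=2 ⇒ D=2.
Step 4. [col 2: T + W ≡ V (mod 10)] several values work for V in column 2 (T + W ≡ V (mod 10), carry-in 0); try V=3 ⇒ V=3.
Step 5. [col 2: T + W ≡ V (mod 10)] column 2: given W=4, V=3, carry-in 0, and digits 2,3,4,6 already taken and all letters distinct, T+W≡V (mod 10) forces T=9. So T=9.
Step 6. [col 3: V + V ≡ J (mod 10)] from column 3 (V=3, carry-in 1, digits 2,3,4,6,9 already taken and all letters distinct): J must equal 7, so J=7.
Step 7. [col 4: V + F ≡ L (mod 10)] several values work for L in column 4 (V + F ≡ L (mod 10), carry-in 0); try L=1. So L=1.
Step 8. [col 4: V + F ≡ L (mod 10)] in column 4 we have V+F≡L with carry-in 0; given V=3, L=1 and digits 1,2,3,4,6,7,9 already taken and all letters distinct, that pins F to 8. So F=8.
Step 9. [col 5: I + I ≡ L (mod 10)] I=5 is one option consistent with column 5 (I + I ≡ L (mod 10), carry-in 1) — take it ⇒ I=5.

Answer: D=2, F=8, I=5, J=7, L=1, S=6, T=9, V=3, W=4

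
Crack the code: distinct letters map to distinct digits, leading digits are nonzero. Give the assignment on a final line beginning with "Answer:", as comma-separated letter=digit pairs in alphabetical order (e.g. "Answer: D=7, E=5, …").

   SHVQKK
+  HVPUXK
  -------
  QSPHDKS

Step 1. [col 1: K + K ≡ S (mod 10)] several values work for K in column 1 (K + K ≡ S (mod 10), carry-in 0); try K=3 ⇒ K=3.
Step 2. [col 1: K + K ≡ S (mod 10)] column 1 reads K+K+carry(0)=S with K=3; with digits 3 already taken and all letters distinct, the only value for S is 6 ⇒ S=6.
Step 3. [col 2: K + X ≡ K (mod 10)] in column 2 we have K+X≡K with carry-in 0; given K=3 and digits 3,6 already taken and all letters distinct, that pins X to 0 ⇒ X=0.
Step 4. [col 3: Q + U ≡ D (mod 10)] D=8 is one option consistent with column 3 (Q + U ≡ D (mod 10), carry-in 0) — take it, so D=8.
Step 5. [col 3: Q + U ≡ D (mod 10)] column 3 (Q + U ≡ D (mod 10), carry-in 0) doesn't pin U yet; pick U=7 and continue ⇒ U=7.
Step 6. [col 3: Q + U ≡ D (mod 10)] column 3 reads Q+U+carry(0)=D with U=7, D=8; with digits 0,3,6,7,8 already taken and all letters distinct, the only value for Q is 1 ⇒ Q=1.
Step 7. [col 4: V + P ≡ H (mod 10)] P=4 is one option consistent with column 4 (V + P ≡ H (mod 10), carry-in 0) — take it ⇒ P=4.
Step 8. [col 4: V + P ≡ H (mod 10)] in column 4 we have V+P≡H with carry-in 0; given P=4 and digits 0,1,3,4,6,7,8 already taken and all letters distinct, that pins H to 9 ⇒ H=9.
Step 9. [col 4: V + P ≡ H (mod 10)] column 4 reads V+P+carry(0)=H with P=4, H=9; with digits 0,1,3,4,6,7,8,9 already taken and all letters distinct, the only value for V is 5, so V=5.

Answer: D=8, H=9, K=3, P=4, Q=1, S=6, U=7, V=5, X=0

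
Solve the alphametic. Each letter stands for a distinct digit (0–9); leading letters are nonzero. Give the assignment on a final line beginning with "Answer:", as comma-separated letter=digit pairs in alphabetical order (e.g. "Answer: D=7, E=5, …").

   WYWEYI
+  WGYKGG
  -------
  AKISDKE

Step 1. [col 1: I + G ≡ E (mod 10)] no forcing yet in column 1 (carry-in 0); G=2 is free and consistent — try it ⇒ G=2.
Step 2. [col 1: I + G ≡ E (mod 10)] several values work for I in column 1 (I + G ≡ E (mod 10), carry-in 0); try I=7, so I=7.
Step 3. [col 1: I + G ≡ E (mod 10)] column 1: given I=7, G=2, carry-in 0, and digits 2,7 already taken and all letters distinct, I+G≡E (mod 10) forces E=9, so E=9.
Step 4. [col 2: Y + G ≡ K (mod 10)] K=6 is one option consistent with column 2 (Y + G ≡ K (mod 10), carry-in 0) — take it. So K=6.
Step 5. [col 2: Y + G ≡ K (mod 10)] from column 2 (G=2, K=6, carry-in 0, digits 2,6,7,9 already taken and all letters distinct): Y must equal 4. So Y=4.
Step 6. [A] adding two 6-digit numbers gives at most 6+1 digits, and here it does — A is that final carry and must be 1, so A=1.
Step 7. [col 3: E + K ≡ D (mod 10)] column 3 reads E+K+carry(0)=D with E=9, K=6; with digits 1,2,4,6,7,9 already taken and all letters distinct, the only value for D is 5, so D=5.
Step 8. [col 4: W + Y ≡ S (mod 10)] no forcing yet in column 4 (carry-in 1); S=3 is free and consistent — try it, so S=3.
Step 9. [col 4: W + Y ≡ S (mod 10)] column 4 reads W+Y+carry(1)=S with Y=4, S=3; with digits 1,2,3,4,5,6,7,9 already taken and all letters distinct, the only value for W is 8, so W=8.

Answer: A=1, D=5, E=9, G=2, I=7, K=6, S=3, W=8, Y=4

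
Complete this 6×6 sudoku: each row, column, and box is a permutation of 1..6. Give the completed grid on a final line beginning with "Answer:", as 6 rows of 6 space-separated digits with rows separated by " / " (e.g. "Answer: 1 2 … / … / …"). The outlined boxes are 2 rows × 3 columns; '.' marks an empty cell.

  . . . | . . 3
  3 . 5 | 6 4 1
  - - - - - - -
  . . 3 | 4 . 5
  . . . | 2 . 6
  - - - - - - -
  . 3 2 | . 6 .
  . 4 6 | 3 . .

Step 1. [r3c5∈{1}] only 1 remains possible at r3c5, so r3c5=1.
Step 2. [r1c5∈{2,5}] box 2 places 2 nowhere but r1c5 ⇒ r1c5=2.
Step 3. [r6c1∈{1,5}] row 6 places 1 nowhere but r6c1, so r6c1=1.
Step 4. [r3c1∈{2,6}] r3c1 is the only open cell in col 1 admitting 2, so r3c1=2.
Step 5. [r4c2∈{1,5}] in col 2, 5 fits only at r4c2, so r4c2=5.
Step 6. [r4c3∈{1,4}] across row 4, 1 lands solely at r4c3. So r4c3=1.
Step 7. [r1c1∈{4,6}] in col 1, 6 fits only at r1c1, so r1c1=6.
Step 8. [r5c4∈{1,5}] across row 5, 1 lands solely at r5c4 ⇒ r5c4=1.
Step 9. [r5c1∈{5}] nothing but 5 survives at r5c1. So r5c1=5.
Step 10. [r1c2∈{1}] nothing but 1 survives at r1c2. So r1c2=1.
Step 11. [r1c4∈{5}] only 5 remains possible at r1c4 ⇒ r1c4=5.
Step 12. [r1c3∈{4}] r1c3 has the single candidate 4, so r1c3=4.
Step 13. [r2c2∈{2}] r2c2 has the single candidate 2 ⇒ r2c2=2.
Step 14. [r4c1∈{4}] r4c1's peers cover all but 4. So r4c1=4.
Step 15. [r4c5∈{3}] r4c5 is down to just 3. So r4c5=3.
Step 16. [r6c5∈{5}] only 5 remains possible at r6c5. So r6c5=5.
Step 17. [r5c6∈{4}] r5c6 is down to just 4. So r5c6=4.
Step 18. [r6c6∈{2}] only 2 remains possible at r6c6. So r6c6=2.
Step 19. [r3c2∈{6}] only 6 remains possible at r3c2, so r3c2=6.

Answer: 6 1 4 5 2 3 / 3 2 5 6 4 1 / 2 6 3 4 1 5 / 4 5 1 2 3 6 / 5 3 2 1 6 4 / 1 4 6 3 5 2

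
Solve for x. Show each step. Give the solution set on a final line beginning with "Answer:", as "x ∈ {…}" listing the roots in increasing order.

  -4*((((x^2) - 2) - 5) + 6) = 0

Step 1. [-4*((((x^2) - 2) - 5) + 6) = 0] -4·(inner) — divide through by -4, so div: (((x^2) - 2) - 5) + 6 = 0.
Step 2. [(((x^2) - 2) - 5) + 6 = 0] subtract 6: x sits inside (… + 6), so sub: ((x^2) - 2) - 5 = -6.
Step 3. [((x^2) - 2) - 5 = -6] -5 is outermost — add 5 both sides ⇒ sub: (x^2) - 2 = -1.
Step 4. [(x^2) - 2 = -1] 2 comes off first (add 2), so sub: x^2 = 1.
Step 5. [x^2 = 1] √ both sides: 1 ≥ 0 gives two branches. So sqrt: x = 1 or -1.

Answer: x ∈ {-1, 1}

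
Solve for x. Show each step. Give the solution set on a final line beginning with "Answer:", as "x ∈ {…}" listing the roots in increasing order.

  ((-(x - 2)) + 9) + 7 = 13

Step 1. [((-(x - 2)) + 9) + 7 = 13] +7 is outermost — subtract 7 both sides ⇒ sub: (-(x - 2)) + 9 = 6.
Step 2. [(-(x - 2)) + 9 = 6] 9 comes off first (subtract 9). So sub: -(x - 2) = -3.
Step 3. [-(x - 2) = -3] leading − — multiply by −1, so neg: x - 2 = 3.
Step 4. [x - 2 = 3] -2 is outermost — add 2 both sides ⇒ sub: x = 5.

Answer: x ∈ {5}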